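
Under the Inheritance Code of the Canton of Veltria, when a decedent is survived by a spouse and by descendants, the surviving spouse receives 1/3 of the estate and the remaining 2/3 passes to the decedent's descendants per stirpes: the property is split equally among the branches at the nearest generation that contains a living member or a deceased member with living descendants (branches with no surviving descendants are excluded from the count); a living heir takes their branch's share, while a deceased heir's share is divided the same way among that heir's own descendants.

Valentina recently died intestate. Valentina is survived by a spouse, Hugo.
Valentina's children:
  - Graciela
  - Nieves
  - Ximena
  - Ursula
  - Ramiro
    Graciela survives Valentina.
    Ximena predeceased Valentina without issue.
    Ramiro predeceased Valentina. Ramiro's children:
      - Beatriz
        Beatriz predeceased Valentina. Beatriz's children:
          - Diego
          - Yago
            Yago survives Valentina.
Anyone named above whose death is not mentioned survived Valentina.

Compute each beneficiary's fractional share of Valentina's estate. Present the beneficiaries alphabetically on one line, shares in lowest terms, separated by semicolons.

Diego 1/12; Graciela 1/6; Hugo 1/3; Nieves 1/6; Ursula 1/6; Yago 1/12

Hugo, as surviving spouse, takes 1/3.
The remaining 2/3 passes to Valentina's descendants per stirpes.
Ximena left no surviving issue, so that branch lapses and is disregarded.
The 2/3 is divided into 4 equal shares of 1/6 among Graciela, Nieves, Ursula, Ramiro.
Graciela is living and takes 1/6.
Nieves is living and takes 1/6.
Ursula is living and takes 1/6.
Ramiro predeceased; the 1/6 allotted to Ramiro's branch passes to Ramiro's issue by representation.
Beatriz's line is the sole branch at this level, so the full 1/6 passes to Beatriz's issue by representation.
The 1/6 is divided into 2 equal shares of 1/12 among Diego, Yago.
Diego is living and takes 1/12.
Yago is living and takes 1/12.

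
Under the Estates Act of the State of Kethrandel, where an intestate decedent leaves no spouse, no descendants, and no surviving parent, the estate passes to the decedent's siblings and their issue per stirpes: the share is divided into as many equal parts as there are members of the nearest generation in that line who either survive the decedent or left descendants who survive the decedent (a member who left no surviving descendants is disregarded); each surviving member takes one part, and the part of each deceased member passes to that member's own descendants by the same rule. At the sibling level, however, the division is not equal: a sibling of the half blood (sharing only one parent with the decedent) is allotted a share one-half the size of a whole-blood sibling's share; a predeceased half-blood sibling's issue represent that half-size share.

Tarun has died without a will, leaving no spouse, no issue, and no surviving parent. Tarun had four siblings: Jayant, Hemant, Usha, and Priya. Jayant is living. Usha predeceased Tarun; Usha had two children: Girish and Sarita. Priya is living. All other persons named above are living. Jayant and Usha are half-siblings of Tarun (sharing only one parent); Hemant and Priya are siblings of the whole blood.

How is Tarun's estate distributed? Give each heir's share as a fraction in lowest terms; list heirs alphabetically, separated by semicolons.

No spouse, descendants, or parent survives, so the estate passes to Tarun's siblings per stirpes.
Half-blood siblings count for one-half the weight of whole-blood siblings at the initial division.
Dividing 1 in proportion to weights (total weight 3): Jayant (weight 1/2) → 1/6; Hemant (weight 1) → 1/3; Usha (weight 1/2) → 1/6; Priya (weight 1) → 1/3.
Jayant is living and takes 1/6.
Hemant is living and takes 1/3.
Usha predeceased; the 1/6 allotted to Usha's branch passes to Usha's issue by representation.
The 1/6 is divided into 2 equal shares of 1/12 among Girish, Sarita.
Girish is living and takes 1/12.
Sarita is living and takes 1/12.
Priya is living and takes 1/3.

Girish 1/12; Hemant 1/3; Jayant 1/6; Priya 1/3; Sarita 1/12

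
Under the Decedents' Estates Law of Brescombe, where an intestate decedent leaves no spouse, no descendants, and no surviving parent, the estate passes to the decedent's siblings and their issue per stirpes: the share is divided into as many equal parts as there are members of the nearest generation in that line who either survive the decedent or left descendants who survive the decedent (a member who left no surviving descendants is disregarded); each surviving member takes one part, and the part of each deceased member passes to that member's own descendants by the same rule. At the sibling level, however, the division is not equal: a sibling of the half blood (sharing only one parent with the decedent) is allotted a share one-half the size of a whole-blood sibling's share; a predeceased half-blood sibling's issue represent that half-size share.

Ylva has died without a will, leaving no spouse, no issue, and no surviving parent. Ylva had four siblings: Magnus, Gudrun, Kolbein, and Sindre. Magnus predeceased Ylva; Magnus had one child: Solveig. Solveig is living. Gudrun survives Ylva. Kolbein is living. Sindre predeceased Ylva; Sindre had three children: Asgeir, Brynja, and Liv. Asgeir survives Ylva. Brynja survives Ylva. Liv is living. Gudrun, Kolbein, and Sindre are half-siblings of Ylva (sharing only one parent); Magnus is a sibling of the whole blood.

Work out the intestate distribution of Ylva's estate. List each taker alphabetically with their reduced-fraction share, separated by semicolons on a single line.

No spouse, descendants, or parent survives, so the estate passes to Ylva's siblings per stirpes.
Half-blood siblings count for one-half the weight of whole-blood siblings at the initial division.
Dividing 1 in proportion to weights (total weight 5/2): Magnus (weight 1) → 2/5; Gudrun (weight 1/2) → 1/5; Kolbein (weight 1/2) → 1/5; Sindre (weight 1/2) → 1/5.
Magnus predeceased; the 2/5 allotted to Magnus's branch passes to Magnus's issue by representation.
Solveig is the sole taker at this level and receives the full 2/5.
Gudrun is living and takes 1/5.
Kolbein is living and takes 1/5.
Sindre predeceased; the 1/5 allotted to Sindre's branch passes to Sindre's issue by representation.
The 1/5 is divided into 3 equal shares of 1/15 among Asgeir, Brynja, Liv.
Asgeir is living and takes 1/15.
Brynja is living and takes 1/15.
Liv is living and takes 1/15.

Asgeir 1/15; Brynja 1/15; Gudrun 1/5; Kolbein 1/5; Liv 1/15; Solveig 2/5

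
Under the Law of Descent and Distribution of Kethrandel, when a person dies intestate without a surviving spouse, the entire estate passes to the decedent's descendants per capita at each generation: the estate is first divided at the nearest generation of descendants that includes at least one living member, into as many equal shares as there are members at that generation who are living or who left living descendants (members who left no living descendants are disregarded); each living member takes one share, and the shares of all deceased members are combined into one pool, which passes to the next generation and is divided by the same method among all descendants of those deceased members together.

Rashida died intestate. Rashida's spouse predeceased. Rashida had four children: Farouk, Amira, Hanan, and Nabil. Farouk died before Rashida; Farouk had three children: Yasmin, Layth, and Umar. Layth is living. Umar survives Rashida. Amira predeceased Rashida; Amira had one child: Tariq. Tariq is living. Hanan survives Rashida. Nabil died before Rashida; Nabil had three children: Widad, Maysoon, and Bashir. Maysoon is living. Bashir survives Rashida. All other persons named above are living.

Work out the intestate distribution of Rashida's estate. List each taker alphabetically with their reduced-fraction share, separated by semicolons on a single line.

Bashir 3/28; Hanan 1/4; Layth 3/28; Maysoon 3/28; Tariq 3/28; Umar 3/28; Widad 3/28; Yasmin 3/28

There is no surviving spouse, so the entire estate passes to Rashida's descendants per capita at each generation.
At generation 1 (Farouk, Amira, Hanan, Nabil) there are 4 shares of (1)/4 = 1/4 each.
Living: Hanan — each takes 1/4.
Deceased: Farouk, Amira, and Nabil. Their combined 3/4 is pooled and carried to generation 2.
At generation 2 (Yasmin, Layth, Umar, Tariq, Widad, Maysoon, Bashir) there are 7 shares of (3/4)/7 = 3/28 each.
Living: Yasmin, Layth, Umar, Tariq, Widad, Maysoon, and Bashir — each takes 3/28.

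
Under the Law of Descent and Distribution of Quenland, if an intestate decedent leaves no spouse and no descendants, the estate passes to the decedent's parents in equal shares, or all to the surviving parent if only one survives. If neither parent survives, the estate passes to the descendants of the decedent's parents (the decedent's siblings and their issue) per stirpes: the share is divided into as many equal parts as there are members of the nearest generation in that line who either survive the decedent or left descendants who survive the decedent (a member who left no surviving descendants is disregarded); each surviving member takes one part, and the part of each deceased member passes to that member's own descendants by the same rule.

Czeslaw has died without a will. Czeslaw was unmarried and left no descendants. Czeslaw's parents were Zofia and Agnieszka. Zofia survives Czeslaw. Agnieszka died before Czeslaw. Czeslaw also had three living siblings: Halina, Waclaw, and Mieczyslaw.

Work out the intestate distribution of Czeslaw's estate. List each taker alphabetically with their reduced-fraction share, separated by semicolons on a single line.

Zofia 1

Only one parent, Zofia, survives, so Zofia takes the entire estate. The siblings take nothing because a surviving parent has priority.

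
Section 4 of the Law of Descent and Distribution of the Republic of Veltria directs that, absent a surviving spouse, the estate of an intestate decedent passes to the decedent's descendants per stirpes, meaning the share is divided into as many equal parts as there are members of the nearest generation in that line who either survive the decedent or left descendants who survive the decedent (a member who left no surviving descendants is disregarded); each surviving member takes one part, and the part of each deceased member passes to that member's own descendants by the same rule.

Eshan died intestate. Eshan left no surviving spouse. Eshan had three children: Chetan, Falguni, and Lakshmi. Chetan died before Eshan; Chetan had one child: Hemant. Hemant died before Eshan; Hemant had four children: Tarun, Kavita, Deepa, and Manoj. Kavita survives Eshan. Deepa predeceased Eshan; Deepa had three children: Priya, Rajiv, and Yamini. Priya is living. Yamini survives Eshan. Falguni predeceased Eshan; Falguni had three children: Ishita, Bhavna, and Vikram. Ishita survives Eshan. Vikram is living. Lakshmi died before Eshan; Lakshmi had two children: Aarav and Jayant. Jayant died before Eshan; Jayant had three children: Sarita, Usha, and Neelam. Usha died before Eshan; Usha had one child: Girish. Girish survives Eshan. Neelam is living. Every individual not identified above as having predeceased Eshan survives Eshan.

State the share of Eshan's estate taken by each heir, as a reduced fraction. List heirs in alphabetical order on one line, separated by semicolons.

Aarav 1/6; Bhavna 1/9; Girish 1/18; Ishita 1/9; Kavita 1/12; Manoj 1/12; Neelam 1/18; Priya 1/36; Rajiv 1/36; Sarita 1/18; Tarun 1/12; Vikram 1/9; Yamini 1/36

There is no surviving spouse, so the entire estate passes to Eshan's descendants per stirpes.
The estate is divided into 3 equal shares of 1/3 among Chetan, Falguni, Lakshmi.
Chetan predeceased; the 1/3 allotted to Chetan's branch passes to Chetan's issue by representation.
Hemant's line is the sole branch at this level, so the full 1/3 passes to Hemant's issue by representation.
The 1/3 is divided into 4 equal shares of 1/12 among Tarun, Kavita, Deepa, Manoj.
Tarun is living and takes 1/12.
Kavita is living and takes 1/12.
Deepa predeceased; the 1/12 allotted to Deepa's branch passes to Deepa's issue by representation.
The 1/12 is divided into 3 equal shares of 1/36 among Priya, Rajiv, Yamini.
Priya is living and takes 1/36.
Rajiv is living and takes 1/36.
Yamini is living and takes 1/36.
Manoj is living and takes 1/12.
Falguni predeceased; the 1/3 allotted to Falguni's branch passes to Falguni's issue by representation.
The 1/3 is divided into 3 equal shares of 1/9 among Ishita, Bhavna, Vikram.
Ishita is living and takes 1/9.
Bhavna is living and takes 1/9.
Vikram is living and takes 1/9.
Lakshmi predeceased; the 1/3 allotted to Lakshmi's branch passes to Lakshmi's issue by representation.
The 1/3 is divided into 2 equal shares of 1/6 among Aarav, Jayant.
Aarav is living and takes 1/6.
Jayant predeceased; the 1/6 allotted to Jayant's branch passes to Jayant's issue by representation.
The 1/6 is divided into 3 equal shares of 1/18 among Sarita, Usha, Neelam.
Sarita is living and takes 1/18.
Usha predeceased; the 1/18 allotted to Usha's branch passes to Usha's issue by representation.
Girish is the sole taker at this level and receives the full 1/18.
Neelam is living and takes 1/18.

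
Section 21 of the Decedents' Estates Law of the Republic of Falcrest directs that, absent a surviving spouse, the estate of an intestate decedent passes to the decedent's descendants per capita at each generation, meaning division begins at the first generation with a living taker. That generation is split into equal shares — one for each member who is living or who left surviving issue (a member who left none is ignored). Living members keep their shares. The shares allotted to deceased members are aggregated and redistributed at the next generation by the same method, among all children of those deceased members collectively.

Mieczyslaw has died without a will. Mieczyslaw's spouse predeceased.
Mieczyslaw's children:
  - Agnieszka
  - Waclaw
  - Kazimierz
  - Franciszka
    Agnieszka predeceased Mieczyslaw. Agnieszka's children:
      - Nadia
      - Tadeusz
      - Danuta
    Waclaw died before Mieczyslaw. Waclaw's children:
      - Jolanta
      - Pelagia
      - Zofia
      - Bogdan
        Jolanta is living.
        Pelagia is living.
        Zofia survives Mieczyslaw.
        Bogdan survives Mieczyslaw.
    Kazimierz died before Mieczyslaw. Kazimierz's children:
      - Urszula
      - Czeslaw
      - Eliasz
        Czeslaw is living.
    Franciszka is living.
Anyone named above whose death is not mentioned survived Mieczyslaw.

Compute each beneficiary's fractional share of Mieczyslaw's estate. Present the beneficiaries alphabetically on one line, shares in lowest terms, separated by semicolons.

There is no surviving spouse, so the entire estate passes to Mieczyslaw's descendants per capita at each generation.
At generation 1 (Agnieszka, Waclaw, Kazimierz, Franciszka) there are 4 shares of (1)/4 = 1/4 each.
Living: Franciszka — each takes 1/4.
Deceased: Agnieszka, Waclaw, and Kazimierz. Their combined 3/4 is pooled and carried to generation 2.
At generation 2 (Nadia, Tadeusz, Danuta, Jolanta, Pelagia, Zofia, Bogdan, Urszula, Czeslaw, Eliasz) there are 10 shares of (3/4)/10 = 3/40 each.
Living: Nadia, Tadeusz, Danuta, Jolanta, Pelagia, Zofia, Bogdan, Urszula, Czeslaw, and Eliasz — each takes 3/40.

Bogdan 3/40; Czeslaw 3/40; Danuta 3/40; Eliasz 3/40; Franciszka 1/4; Jolanta 3/40; Nadia 3/40; Pelagia 3/40; Tadeusz 3/40; Urszula 3/40; Zofia 3/40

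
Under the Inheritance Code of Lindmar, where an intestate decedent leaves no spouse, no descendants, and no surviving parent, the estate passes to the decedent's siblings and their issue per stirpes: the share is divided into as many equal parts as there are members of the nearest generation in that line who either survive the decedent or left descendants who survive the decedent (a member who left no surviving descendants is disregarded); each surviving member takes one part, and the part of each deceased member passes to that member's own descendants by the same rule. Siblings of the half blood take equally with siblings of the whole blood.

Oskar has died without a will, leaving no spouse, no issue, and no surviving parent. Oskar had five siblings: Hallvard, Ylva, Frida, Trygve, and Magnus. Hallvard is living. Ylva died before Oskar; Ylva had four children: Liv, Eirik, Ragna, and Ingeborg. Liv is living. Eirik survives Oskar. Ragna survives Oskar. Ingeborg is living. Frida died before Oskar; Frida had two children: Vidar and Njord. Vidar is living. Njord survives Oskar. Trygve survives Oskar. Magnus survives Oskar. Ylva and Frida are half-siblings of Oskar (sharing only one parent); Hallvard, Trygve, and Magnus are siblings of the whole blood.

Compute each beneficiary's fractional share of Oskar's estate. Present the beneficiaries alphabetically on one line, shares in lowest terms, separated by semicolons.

Eirik 1/20; Hallvard 1/5; Ingeborg 1/20; Liv 1/20; Magnus 1/5; Njord 1/10; Ragna 1/20; Trygve 1/5; Vidar 1/10

No spouse, descendants, or parent survives, so the estate passes to Oskar's siblings per stirpes.
Half-blood and whole-blood siblings take equally under the stated rule.
The estate is divided into 5 equal shares of 1/5 among Hallvard, Ylva, Frida, Trygve, Magnus.
Hallvard is living and takes 1/5.
Ylva predeceased; the 1/5 allotted to Ylva's branch passes to Ylva's issue by representation.
The 1/5 is divided into 4 equal shares of 1/20 among Liv, Eirik, Ragna, Ingeborg.
Liv is living and takes 1/20.
Eirik is living and takes 1/20.
Ragna is living and takes 1/20.
Ingeborg is living and takes 1/20.
Frida predeceased; the 1/5 allotted to Frida's branch passes to Frida's issue by representation.
The 1/5 is divided into 2 equal shares of 1/10 among Vidar, Njord.
Vidar is living and takes 1/10.
Njord is living and takes 1/10.
Trygve is living and takes 1/5.
Magnus is living and takes 1/5.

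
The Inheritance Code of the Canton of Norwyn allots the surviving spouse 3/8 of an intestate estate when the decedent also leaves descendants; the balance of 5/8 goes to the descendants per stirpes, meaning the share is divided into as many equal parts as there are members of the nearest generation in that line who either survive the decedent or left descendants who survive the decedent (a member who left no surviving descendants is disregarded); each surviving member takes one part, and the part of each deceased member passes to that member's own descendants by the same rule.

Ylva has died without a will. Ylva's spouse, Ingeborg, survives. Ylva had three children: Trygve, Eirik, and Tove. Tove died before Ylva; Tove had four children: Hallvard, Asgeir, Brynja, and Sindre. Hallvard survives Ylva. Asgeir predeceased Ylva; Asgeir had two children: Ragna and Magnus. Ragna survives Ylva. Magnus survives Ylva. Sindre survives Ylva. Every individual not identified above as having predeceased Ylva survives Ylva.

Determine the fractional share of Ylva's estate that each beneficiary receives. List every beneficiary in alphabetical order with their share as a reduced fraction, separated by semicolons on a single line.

Brynja 5/96; Eirik 5/24; Hallvard 5/96; Ingeborg 3/8; Magnus 5/192; Ragna 5/192; Sindre 5/96; Trygve 5/24

Ingeborg, as surviving spouse, takes 3/8.
The remaining 5/8 passes to Ylva's descendants per stirpes.
The 5/8 is divided into 3 equal shares of 5/24 among Trygve, Eirik, Tove.
Trygve is living and takes 5/24.
Eirik is living and takes 5/24.
Tove predeceased; the 5/24 allotted to Tove's branch passes to Tove's issue by representation.
The 5/24 is divided into 4 equal shares of 5/96 among Hallvard, Asgeir, Brynja, Sindre.
Hallvard is living and takes 5/96.
Asgeir predeceased; the 5/96 allotted to Asgeir's branch passes to Asgeir's issue by representation.
The 5/96 is divided into 2 equal shares of 5/192 among Ragna, Magnus.
Ragna is living and takes 5/192.
Magnus is living and takes 5/192.
Brynja is living and takes 5/96.
Sindre is living and takes 5/96.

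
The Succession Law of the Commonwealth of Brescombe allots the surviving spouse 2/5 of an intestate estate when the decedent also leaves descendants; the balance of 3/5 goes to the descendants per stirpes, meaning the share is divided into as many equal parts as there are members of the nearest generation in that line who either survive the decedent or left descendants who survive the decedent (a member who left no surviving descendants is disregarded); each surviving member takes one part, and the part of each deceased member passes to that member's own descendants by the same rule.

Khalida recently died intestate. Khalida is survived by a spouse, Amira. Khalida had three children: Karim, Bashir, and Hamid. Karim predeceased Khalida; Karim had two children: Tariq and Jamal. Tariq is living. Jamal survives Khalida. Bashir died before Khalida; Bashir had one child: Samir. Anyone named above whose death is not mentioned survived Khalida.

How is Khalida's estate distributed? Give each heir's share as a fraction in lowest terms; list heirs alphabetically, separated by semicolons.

Amira, as surviving spouse, takes 2/5.
The remaining 3/5 passes to Khalida's descendants per stirpes.
The 3/5 is divided into 3 equal shares of 1/5 among Karim, Bashir, Hamid.
Karim predeceased; the 1/5 allotted to Karim's branch passes to Karim's issue by representation.
The 1/5 is divided into 2 equal shares of 1/10 among Tariq, Jamal.
Tariq is living and takes 1/10.
Jamal is living and takes 1/10.
Bashir predeceased; the 1/5 allotted to Bashir's branch passes to Bashir's issue by representation.
Samir is the sole taker at this level and receives the full 1/5.
Hamid is living and takes 1/5.

Amira 2/5; Hamid 1/5; Jamal 1/10; Samir 1/5; Tariq 1/10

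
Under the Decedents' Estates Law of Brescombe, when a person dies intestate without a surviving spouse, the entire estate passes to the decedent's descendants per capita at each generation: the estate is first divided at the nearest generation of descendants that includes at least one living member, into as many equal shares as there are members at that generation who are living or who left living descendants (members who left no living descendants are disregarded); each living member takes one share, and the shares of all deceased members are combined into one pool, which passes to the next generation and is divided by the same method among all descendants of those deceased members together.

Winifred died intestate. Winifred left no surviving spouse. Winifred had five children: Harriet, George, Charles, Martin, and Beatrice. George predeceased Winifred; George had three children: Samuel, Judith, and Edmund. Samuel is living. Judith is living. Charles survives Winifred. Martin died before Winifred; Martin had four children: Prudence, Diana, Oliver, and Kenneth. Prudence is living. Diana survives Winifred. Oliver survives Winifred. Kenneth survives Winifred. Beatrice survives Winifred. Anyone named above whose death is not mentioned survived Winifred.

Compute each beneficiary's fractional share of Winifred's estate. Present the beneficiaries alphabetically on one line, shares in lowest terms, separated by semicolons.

Beatrice 1/5; Charles 1/5; Diana 2/35; Edmund 2/35; Harriet 1/5; Judith 2/35; Kenneth 2/35; Oliver 2/35; Prudence 2/35; Samuel 2/35

There is no surviving spouse, so the entire estate passes to Winifred's descendants per capita at each generation.
At generation 1 (Harriet, George, Charles, Martin, Beatrice) there are 5 shares of (1)/5 = 1/5 each.
Living: Harriet, Charles, and Beatrice — each takes 1/5.
Deceased: George and Martin. Their combined 2/5 is pooled and carried to generation 2.
At generation 2 (Samuel, Judith, Edmund, Prudence, Diana, Oliver, Kenneth) there are 7 shares of (2/5)/7 = 2/35 each.
Living: Samuel, Judith, Edmund, Prudence, Diana, Oliver, and Kenneth — each takes 2/35.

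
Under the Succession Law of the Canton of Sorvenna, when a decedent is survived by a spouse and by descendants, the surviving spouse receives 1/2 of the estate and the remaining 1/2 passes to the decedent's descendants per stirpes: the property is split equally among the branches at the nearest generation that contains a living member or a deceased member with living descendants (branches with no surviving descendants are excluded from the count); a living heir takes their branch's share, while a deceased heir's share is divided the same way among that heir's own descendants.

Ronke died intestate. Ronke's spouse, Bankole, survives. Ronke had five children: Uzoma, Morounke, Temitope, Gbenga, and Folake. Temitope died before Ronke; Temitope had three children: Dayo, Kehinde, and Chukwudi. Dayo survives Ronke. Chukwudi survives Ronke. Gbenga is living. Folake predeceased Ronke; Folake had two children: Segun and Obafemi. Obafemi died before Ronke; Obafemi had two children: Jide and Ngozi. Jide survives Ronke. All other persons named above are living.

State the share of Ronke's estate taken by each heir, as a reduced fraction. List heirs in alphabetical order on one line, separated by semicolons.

Bankole, as surviving spouse, takes 1/2.
The remaining 1/2 passes to Ronke's descendants per stirpes.
The 1/2 is divided into 5 equal shares of 1/10 among Uzoma, Morounke, Temitope, Gbenga, Folake.
Uzoma is living and takes 1/10.
Morounke is living and takes 1/10.
Temitope predeceased; the 1/10 allotted to Temitope's branch passes to Temitope's issue by representation.
The 1/10 is divided into 3 equal shares of 1/30 among Dayo, Kehinde, Chukwudi.
Dayo is living and takes 1/30.
Kehinde is living and takes 1/30.
Chukwudi is living and takes 1/30.
Gbenga is living and takes 1/10.
Folake predeceased; the 1/10 allotted to Folake's branch passes to Folake's issue by representation.
The 1/10 is divided into 2 equal shares of 1/20 among Segun, Obafemi.
Segun is living and takes 1/20.
Obafemi predeceased; the 1/20 allotted to Obafemi's branch passes to Obafemi's issue by representation.
The 1/20 is divided into 2 equal shares of 1/40 among Jide, Ngozi.
Jide is living and takes 1/40.
Ngozi is living and takes 1/40.

Bankole 1/2; Chukwudi 1/30; Dayo 1/30; Gbenga 1/10; Jide 1/40; Kehinde 1/30; Morounke 1/10; Ngozi 1/40; Segun 1/20; Uzoma 1/10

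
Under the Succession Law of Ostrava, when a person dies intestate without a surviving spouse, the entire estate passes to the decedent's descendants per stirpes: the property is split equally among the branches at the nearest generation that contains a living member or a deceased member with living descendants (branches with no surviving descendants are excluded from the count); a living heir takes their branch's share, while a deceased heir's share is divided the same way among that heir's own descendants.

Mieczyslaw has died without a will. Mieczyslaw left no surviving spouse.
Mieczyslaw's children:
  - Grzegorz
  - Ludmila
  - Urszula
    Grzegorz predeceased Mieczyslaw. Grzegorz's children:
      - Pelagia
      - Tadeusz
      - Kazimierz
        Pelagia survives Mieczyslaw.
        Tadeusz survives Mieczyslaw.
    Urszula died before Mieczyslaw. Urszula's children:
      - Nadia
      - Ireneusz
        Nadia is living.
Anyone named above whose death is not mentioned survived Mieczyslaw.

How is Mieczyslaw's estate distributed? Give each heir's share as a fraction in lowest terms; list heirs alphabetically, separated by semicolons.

Ireneusz 1/6; Kazimierz 1/9; Ludmila 1/3; Nadia 1/6; Pelagia 1/9; Tadeusz 1/9

There is no surviving spouse, so the entire estate passes to Mieczyslaw's descendants per stirpes.
The estate is divided into 3 equal shares of 1/3 among Grzegorz, Ludmila, Urszula.
Grzegorz predeceased; the 1/3 allotted to Grzegorz's branch passes to Grzegorz's issue by representation.
The 1/3 is divided into 3 equal shares of 1/9 among Pelagia, Tadeusz, Kazimierz.
Pelagia is living and takes 1/9.
Tadeusz is living and takes 1/9.
Kazimierz is living and takes 1/9.
Ludmila is living and takes 1/3.
Urszula predeceased; the 1/3 allotted to Urszula's branch passes to Urszula's issue by representation.
The 1/3 is divided into 2 equal shares of 1/6 among Nadia, Ireneusz.
Nadia is living and takes 1/6.
Ireneusz is living and takes 1/6.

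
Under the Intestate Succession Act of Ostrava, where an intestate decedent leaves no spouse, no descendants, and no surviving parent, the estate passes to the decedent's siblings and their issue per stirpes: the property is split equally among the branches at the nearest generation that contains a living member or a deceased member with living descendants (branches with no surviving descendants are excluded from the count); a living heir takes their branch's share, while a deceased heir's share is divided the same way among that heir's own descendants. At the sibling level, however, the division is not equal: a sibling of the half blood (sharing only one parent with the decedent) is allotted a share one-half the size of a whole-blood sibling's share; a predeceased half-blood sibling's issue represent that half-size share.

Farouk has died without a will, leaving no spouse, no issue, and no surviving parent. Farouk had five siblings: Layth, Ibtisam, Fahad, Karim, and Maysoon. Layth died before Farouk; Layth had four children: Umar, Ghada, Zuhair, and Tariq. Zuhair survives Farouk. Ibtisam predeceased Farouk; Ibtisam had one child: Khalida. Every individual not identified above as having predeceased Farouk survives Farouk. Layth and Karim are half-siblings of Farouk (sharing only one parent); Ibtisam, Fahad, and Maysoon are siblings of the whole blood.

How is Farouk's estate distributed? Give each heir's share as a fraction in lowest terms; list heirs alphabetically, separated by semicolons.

No spouse, descendants, or parent survives, so the estate passes to Farouk's siblings per stirpes.
Half-blood siblings count for one-half the weight of whole-blood siblings at the initial division.
Dividing 1 in proportion to weights (total weight 4): Layth (weight 1/2) → 1/8; Ibtisam (weight 1) → 1/4; Fahad (weight 1) → 1/4; Karim (weight 1/2) → 1/8; Maysoon (weight 1) → 1/4.
Layth predeceased; the 1/8 allotted to Layth's branch passes to Layth's issue by representation.
The 1/8 is divided into 4 equal shares of 1/32 among Umar, Ghada, Zuhair, Tariq.
Umar is living and takes 1/32.
Ghada is living and takes 1/32.
Zuhair is living and takes 1/32.
Tariq is living and takes 1/32.
Ibtisam predeceased; the 1/4 allotted to Ibtisam's branch passes to Ibtisam's issue by representation.
Khalida is the sole taker at this level and receives the full 1/4.
Fahad is living and takes 1/4.
Karim is living and takes 1/8.
Maysoon is living and takes 1/4.

Fahad 1/4; Ghada 1/32; Karim 1/8; Khalida 1/4; Maysoon 1/4; Tariq 1/32; Umar 1/32; Zuhair 1/32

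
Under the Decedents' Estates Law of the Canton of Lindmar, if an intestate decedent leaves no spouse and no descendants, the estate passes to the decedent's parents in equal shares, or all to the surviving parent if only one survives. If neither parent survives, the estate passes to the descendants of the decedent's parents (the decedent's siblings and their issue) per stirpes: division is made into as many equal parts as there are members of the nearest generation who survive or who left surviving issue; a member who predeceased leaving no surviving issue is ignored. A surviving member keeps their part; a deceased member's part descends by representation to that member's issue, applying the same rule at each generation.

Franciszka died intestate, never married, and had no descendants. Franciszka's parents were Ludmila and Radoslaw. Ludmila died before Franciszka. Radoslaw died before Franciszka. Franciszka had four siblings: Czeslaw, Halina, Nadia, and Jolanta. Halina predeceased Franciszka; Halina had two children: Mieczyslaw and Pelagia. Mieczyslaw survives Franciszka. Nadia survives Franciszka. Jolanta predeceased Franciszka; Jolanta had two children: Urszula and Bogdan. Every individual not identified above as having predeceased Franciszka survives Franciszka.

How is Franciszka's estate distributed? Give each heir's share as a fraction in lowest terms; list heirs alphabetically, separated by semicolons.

Bogdan 1/8; Czeslaw 1/4; Mieczyslaw 1/8; Nadia 1/4; Pelagia 1/8; Urszula 1/8

Neither parent survives and there are no descendants, so the estate passes to Franciszka's siblings and their issue per stirpes.
The estate is divided into 4 equal shares of 1/4 among Czeslaw, Halina, Nadia, Jolanta.
Czeslaw is living and takes 1/4.
Halina predeceased; the 1/4 allotted to Halina's branch passes to Halina's issue by representation.
The 1/4 is divided into 2 equal shares of 1/8 among Mieczyslaw, Pelagia.
Mieczyslaw is living and takes 1/8.
Pelagia is living and takes 1/8.
Nadia is living and takes 1/4.
Jolanta predeceased; the 1/4 allotted to Jolanta's branch passes to Jolanta's issue by representation.
The 1/4 is divided into 2 equal shares of 1/8 among Urszula, Bogdan.
Urszula is living and takes 1/8.
Bogdan is living and takes 1/8.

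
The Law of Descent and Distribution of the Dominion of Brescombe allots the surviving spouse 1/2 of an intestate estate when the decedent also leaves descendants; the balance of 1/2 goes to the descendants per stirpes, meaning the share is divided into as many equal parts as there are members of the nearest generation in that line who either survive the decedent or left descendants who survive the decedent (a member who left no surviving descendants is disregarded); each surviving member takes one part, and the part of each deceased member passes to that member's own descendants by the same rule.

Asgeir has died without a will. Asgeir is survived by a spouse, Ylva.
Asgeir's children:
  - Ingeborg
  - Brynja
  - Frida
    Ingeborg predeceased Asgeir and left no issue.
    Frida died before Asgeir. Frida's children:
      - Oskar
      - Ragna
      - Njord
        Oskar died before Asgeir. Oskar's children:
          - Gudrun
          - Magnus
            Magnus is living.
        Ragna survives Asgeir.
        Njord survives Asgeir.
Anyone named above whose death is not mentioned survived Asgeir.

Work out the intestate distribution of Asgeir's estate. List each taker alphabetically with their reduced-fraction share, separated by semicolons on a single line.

Brynja 1/4; Gudrun 1/24; Magnus 1/24; Njord 1/12; Ragna 1/12; Ylva 1/2

Ylva, as surviving spouse, takes 1/2.
The remaining 1/2 passes to Asgeir's descendants per stirpes.
Ingeborg left no surviving issue, so that branch lapses and is disregarded.
The 1/2 is divided into 2 equal shares of 1/4 among Brynja, Frida.
Brynja is living and takes 1/4.
Frida predeceased; the 1/4 allotted to Frida's branch passes to Frida's issue by representation.
The 1/4 is divided into 3 equal shares of 1/12 among Oskar, Ragna, Njord.
Oskar predeceased; the 1/12 allotted to Oskar's branch passes to Oskar's issue by representation.
The 1/12 is divided into 2 equal shares of 1/24 among Gudrun, Magnus.
Gudrun is living and takes 1/24.
Magnus is living and takes 1/24.
Ragna is living and takes 1/12.
Njord is living and takes 1/12.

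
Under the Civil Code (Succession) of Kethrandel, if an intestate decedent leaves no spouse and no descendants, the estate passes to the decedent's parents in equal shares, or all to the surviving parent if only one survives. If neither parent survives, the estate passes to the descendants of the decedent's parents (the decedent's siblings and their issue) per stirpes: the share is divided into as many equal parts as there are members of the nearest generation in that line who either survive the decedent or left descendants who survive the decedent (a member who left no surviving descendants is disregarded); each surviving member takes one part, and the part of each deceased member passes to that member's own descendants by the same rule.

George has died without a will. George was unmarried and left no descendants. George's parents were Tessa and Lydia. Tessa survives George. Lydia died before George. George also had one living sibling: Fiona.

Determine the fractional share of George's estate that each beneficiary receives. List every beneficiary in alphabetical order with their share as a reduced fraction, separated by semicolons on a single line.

Only one parent, Tessa, survives, so Tessa takes the entire estate. The siblings take nothing because a surviving parent has priority.

Tessa 1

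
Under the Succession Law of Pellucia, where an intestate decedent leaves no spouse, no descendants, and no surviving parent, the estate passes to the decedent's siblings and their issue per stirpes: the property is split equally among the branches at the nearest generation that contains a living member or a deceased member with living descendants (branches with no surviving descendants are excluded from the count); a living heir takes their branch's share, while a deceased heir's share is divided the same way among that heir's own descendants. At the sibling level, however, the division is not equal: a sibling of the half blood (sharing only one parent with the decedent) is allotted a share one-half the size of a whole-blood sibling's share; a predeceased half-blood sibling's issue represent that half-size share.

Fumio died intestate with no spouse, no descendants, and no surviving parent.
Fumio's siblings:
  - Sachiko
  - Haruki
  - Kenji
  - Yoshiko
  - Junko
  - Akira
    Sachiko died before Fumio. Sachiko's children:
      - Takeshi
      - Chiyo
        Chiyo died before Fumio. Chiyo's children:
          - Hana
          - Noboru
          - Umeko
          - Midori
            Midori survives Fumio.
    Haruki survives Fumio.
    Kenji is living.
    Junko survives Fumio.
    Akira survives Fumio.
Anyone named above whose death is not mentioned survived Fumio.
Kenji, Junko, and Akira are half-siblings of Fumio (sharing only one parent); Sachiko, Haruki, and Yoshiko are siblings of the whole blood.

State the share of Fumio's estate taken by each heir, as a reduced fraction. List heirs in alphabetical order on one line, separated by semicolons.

Akira 1/9; Hana 1/36; Haruki 2/9; Junko 1/9; Kenji 1/9; Midori 1/36; Noboru 1/36; Takeshi 1/9; Umeko 1/36; Yoshiko 2/9

No spouse, descendants, or parent survives, so the estate passes to Fumio's siblings per stirpes.
Half-blood siblings count for one-half the weight of whole-blood siblings at the initial division.
Dividing 1 in proportion to weights (total weight 9/2): Sachiko (weight 1) → 2/9; Haruki (weight 1) → 2/9; Kenji (weight 1/2) → 1/9; Yoshiko (weight 1) → 2/9; Junko (weight 1/2) → 1/9; Akira (weight 1/2) → 1/9.
Sachiko predeceased; the 2/9 allotted to Sachiko's branch passes to Sachiko's issue by representation.
The 2/9 is divided into 2 equal shares of 1/9 among Takeshi, Chiyo.
Takeshi is living and takes 1/9.
Chiyo predeceased; the 1/9 allotted to Chiyo's branch passes to Chiyo's issue by representation.
The 1/9 is divided into 4 equal shares of 1/36 among Hana, Noboru, Umeko, Midori.
Hana is living and takes 1/36.
Noboru is living and takes 1/36.
Umeko is living and takes 1/36.
Midori is living and takes 1/36.
Haruki is living and takes 2/9.
Kenji is living and takes 1/9.
Yoshiko is living and takes 2/9.
Junko is living and takes 1/9.
Akira is living and takes 1/9.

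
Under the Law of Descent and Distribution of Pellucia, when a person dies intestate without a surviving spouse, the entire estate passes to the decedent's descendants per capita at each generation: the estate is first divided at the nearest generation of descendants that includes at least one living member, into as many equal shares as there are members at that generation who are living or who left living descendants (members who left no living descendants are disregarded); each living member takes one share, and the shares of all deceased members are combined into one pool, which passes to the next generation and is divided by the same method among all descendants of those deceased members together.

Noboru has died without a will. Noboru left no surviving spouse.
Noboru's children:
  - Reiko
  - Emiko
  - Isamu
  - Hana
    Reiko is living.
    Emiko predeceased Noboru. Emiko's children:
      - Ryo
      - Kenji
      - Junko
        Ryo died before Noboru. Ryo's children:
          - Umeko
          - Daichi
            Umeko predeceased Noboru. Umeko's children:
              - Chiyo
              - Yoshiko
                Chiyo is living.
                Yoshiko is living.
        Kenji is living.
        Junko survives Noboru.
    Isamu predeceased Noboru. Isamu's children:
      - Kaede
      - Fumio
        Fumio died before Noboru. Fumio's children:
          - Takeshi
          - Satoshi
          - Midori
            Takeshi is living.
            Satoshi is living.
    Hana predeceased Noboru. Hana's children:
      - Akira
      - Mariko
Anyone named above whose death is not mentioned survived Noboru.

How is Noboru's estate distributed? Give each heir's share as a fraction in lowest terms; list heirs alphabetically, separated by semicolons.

There is no surviving spouse, so the entire estate passes to Noboru's descendants per capita at each generation.
At generation 1 (Reiko, Emiko, Isamu, Hana) there are 4 shares of (1)/4 = 1/4 each.
Living: Reiko — each takes 1/4.
Deceased: Emiko, Isamu, and Hana. Their combined 3/4 is pooled and carried to generation 2.
At generation 2 (Ryo, Kenji, Junko, Kaede, Fumio, Akira, Mariko) there are 7 shares of (3/4)/7 = 3/28 each.
Living: Kenji, Junko, Kaede, Akira, and Mariko — each takes 3/28.
Deceased: Ryo and Fumio. Their combined 3/14 is pooled and carried to generation 3.
At generation 3 (Umeko, Daichi, Takeshi, Satoshi, Midori) there are 5 shares of (3/14)/5 = 3/70 each.
Living: Daichi, Takeshi, Satoshi, and Midori — each takes 3/70.
Deceased: Umeko. That 3/70 share is carried to generation 4.
At generation 4 (Chiyo, Yoshiko) there are 2 shares of (3/70)/2 = 3/140 each.
Living: Chiyo and Yoshiko — each takes 3/140.

Akira 3/28; Chiyo 3/140; Daichi 3/70; Junko 3/28; Kaede 3/28; Kenji 3/28; Mariko 3/28; Midori 3/70; Reiko 1/4; Satoshi 3/70; Takeshi 3/70; Yoshiko 3/140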